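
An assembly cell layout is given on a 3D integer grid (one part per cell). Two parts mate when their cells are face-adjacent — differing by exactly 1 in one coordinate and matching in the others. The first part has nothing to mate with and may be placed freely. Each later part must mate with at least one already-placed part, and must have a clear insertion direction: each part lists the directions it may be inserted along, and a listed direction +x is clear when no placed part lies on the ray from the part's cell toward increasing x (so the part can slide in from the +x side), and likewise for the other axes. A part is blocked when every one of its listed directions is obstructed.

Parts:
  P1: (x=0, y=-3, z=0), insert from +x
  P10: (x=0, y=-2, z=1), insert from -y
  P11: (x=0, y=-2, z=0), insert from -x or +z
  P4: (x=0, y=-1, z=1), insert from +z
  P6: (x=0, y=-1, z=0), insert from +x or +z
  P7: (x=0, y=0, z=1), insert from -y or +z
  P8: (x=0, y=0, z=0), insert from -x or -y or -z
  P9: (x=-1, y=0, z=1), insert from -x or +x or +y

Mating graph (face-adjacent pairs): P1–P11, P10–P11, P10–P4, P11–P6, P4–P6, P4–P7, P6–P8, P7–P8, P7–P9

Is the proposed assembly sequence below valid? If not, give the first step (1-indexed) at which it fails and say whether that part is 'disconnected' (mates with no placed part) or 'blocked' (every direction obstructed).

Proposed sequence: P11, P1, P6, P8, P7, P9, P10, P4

Valid

1. P11@(0, -2, 0) [-x clear] — {P11}
2. P1@(0, -3, 0) [+x clear] — {P1, P11}
3. P6@(0, -1, 0) [+x clear] — {P1, P11, P6}
4. P8@(0, 0, 0) [-x clear] — {P1, P11, P6, P8}
5. P7@(0, 0, 1) [-y clear] — {P1, P11, P6, P7, P8}
6. P9@(-1, 0, 1) [-x clear] — {P1, P11, P6, P7, P8, P9}
7. P10@(0, -2, 1) [-y clear] — {P1, P10, P11, P6, P7, P8, P9}
8. P4@(0, -1, 1) [+z clear] — {P1, P10, P11, P4, P6, P7, P8, P9}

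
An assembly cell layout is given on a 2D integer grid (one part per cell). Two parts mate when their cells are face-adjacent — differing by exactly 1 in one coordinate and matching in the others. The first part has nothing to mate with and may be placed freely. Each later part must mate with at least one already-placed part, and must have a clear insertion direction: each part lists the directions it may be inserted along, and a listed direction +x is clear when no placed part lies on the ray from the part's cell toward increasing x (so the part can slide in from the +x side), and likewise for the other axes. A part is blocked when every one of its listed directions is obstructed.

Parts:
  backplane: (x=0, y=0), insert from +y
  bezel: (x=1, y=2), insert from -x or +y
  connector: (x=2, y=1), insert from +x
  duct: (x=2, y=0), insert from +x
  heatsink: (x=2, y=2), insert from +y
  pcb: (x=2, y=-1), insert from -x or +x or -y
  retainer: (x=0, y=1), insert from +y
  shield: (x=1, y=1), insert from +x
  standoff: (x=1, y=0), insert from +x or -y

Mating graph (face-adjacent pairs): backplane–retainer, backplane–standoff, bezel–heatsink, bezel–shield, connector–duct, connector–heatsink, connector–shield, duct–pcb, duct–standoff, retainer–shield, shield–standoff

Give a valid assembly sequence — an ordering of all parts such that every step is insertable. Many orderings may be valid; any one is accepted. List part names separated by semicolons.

1. shield@(1, 1) [+x clear] — {shield}
2. bezel@(1, 2) [-x clear] — {bezel, shield}
3. standoff@(1, 0) [+x clear] — {bezel, shield, standoff}
4. connector@(2, 1) [+x clear] — {bezel, connector, shield, standoff}
5. duct@(2, 0) [+x clear] — {bezel, connector, duct, shield, standoff}
6. pcb@(2, -1) [-x clear] — {bezel, connector, duct, pcb, shield, standoff}
7. backplane@(0, 0) [+y clear] — {backplane, bezel, connector, duct, pcb, shield, standoff}
8. retainer@(0, 1) [+y clear] — {backplane, bezel, connector, duct, pcb, retainer, shield, standoff}
9. heatsink@(2, 2) [+y clear] — {backplane, bezel, connector, duct, heatsink, pcb, retainer, shield, standoff}

shield; bezel; standoff; connector; duct; pcb; backplane; retainer; heatsink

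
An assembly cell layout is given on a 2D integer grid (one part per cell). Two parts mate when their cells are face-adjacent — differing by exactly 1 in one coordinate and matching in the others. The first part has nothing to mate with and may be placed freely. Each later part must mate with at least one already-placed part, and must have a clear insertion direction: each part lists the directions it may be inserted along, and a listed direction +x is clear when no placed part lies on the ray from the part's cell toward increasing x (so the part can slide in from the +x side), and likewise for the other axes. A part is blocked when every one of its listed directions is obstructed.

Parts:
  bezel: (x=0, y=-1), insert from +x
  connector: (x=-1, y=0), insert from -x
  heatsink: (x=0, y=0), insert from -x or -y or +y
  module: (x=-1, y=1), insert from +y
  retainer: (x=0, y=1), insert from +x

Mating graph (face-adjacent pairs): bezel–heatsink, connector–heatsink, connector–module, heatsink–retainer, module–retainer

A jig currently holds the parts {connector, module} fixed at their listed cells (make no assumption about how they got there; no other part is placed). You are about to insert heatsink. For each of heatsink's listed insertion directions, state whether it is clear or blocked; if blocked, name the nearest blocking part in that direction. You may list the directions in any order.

+y: clear; -x: blocked by connector; -y: clear

-x: nearest on ray is connector@(-1, 0) ⇒ blocked
-y: ray from heatsink(0, 0) has no placed part ⇒ clear
+y: ray from heatsink(0, 0) has no placed part ⇒ clear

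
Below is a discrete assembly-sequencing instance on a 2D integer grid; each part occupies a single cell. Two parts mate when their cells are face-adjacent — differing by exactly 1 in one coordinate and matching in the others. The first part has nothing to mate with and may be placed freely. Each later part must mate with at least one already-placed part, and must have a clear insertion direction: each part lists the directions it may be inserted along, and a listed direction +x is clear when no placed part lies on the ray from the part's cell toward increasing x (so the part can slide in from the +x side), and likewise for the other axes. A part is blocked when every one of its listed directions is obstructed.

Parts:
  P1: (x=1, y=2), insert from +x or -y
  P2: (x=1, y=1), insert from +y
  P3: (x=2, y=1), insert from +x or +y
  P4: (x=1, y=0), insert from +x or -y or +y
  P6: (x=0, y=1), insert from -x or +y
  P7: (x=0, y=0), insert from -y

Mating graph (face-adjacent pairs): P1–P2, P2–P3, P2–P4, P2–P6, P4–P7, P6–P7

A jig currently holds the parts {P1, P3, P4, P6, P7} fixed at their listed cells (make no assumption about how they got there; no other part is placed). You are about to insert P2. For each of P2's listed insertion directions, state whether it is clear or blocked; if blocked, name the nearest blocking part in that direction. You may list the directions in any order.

+y: nearest on ray is P1@(1, 2) ⇒ blocked

+y: blocked by P1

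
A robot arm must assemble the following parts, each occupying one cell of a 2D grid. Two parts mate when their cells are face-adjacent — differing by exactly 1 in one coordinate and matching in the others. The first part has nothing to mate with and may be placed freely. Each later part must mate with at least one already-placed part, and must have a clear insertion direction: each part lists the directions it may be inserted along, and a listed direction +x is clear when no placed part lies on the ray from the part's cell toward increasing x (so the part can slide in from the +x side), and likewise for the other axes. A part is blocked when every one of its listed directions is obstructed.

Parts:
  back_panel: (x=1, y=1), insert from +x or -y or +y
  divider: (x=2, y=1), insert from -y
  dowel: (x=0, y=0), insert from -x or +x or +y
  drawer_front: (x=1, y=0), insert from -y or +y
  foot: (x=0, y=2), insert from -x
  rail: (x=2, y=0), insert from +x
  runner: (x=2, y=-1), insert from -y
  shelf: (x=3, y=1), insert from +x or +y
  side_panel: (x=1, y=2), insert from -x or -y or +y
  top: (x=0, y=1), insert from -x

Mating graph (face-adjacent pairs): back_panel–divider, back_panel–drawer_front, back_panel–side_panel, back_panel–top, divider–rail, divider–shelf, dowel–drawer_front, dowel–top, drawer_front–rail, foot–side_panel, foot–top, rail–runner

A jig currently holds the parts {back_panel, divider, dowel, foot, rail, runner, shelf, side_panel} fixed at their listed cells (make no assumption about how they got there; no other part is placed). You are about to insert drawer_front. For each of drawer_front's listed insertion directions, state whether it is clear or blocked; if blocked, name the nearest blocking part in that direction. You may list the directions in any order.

-y: ray from drawer_front(1, 0) has no placed part ⇒ clear
+y: nearest on ray is back_panel@(1, 1) ⇒ blocked

+y: blocked by back_panel; -y: clear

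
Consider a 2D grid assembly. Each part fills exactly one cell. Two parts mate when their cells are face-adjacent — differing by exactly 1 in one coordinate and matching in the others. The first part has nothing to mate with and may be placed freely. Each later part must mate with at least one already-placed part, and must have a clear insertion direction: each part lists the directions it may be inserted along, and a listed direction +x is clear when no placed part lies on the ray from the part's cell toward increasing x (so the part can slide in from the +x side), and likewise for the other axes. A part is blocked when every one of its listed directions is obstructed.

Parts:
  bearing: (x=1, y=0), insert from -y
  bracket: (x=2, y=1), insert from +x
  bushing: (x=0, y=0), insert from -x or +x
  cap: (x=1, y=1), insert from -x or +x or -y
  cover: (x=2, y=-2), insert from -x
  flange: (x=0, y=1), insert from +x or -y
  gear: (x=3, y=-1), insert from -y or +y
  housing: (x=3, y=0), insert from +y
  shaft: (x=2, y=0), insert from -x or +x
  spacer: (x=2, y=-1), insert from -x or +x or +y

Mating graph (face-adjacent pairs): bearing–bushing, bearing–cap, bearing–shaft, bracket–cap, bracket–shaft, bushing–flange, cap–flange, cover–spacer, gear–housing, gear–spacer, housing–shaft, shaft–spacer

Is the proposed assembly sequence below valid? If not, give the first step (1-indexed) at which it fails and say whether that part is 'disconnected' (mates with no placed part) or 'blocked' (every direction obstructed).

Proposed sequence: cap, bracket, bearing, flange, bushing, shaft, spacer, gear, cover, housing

1. cap@(1, 1) [-x clear] — {cap}
2. bracket@(2, 1) [+x clear] — {bracket, cap}
3. bearing@(1, 0) [-y clear] — {bearing, bracket, cap}
4. flange@(0, 1) [-y clear] — {bearing, bracket, cap, flange}
5. bushing@(0, 0) [-x clear] — {bearing, bracket, bushing, cap, flange}
6. shaft@(2, 0) [+x clear] — {bearing, bracket, bushing, cap, flange, shaft}
7. spacer@(2, -1) [-x clear] — {bearing, bracket, bushing, cap, flange, shaft, spacer}
8. gear@(3, -1) [-y clear] — {bearing, bracket, bushing, cap, flange, gear, shaft, spacer}
9. cover@(2, -2) [-x clear] — {bearing, bracket, bushing, cap, cover, flange, gear, shaft, spacer}
10. housing@(3, 0) [+y clear] — {bearing, bracket, bushing, cap, cover, flange, gear, housing, shaft, spacer}

Valid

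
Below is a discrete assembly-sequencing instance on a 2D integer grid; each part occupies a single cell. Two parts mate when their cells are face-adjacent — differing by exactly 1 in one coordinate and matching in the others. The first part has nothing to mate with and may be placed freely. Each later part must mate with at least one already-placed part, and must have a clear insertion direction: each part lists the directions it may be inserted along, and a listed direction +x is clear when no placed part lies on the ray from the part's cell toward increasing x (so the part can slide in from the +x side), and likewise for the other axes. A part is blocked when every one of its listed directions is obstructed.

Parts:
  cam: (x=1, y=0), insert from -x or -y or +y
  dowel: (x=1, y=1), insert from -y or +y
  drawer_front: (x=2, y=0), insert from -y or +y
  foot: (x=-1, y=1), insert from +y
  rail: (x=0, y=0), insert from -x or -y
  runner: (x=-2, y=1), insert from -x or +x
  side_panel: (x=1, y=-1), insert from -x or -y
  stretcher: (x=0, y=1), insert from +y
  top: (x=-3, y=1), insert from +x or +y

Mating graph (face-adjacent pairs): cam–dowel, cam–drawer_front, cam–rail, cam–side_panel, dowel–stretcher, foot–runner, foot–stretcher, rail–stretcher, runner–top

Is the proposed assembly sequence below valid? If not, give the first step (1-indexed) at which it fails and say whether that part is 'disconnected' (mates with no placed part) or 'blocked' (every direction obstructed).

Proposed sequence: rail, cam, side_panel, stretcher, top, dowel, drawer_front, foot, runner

Invalid at step 5 (disconnected)

1. rail@(0, 0) [-x clear] — {rail}
2. cam@(1, 0) [-y clear] — {cam, rail}
3. side_panel@(1, -1) [-x clear] — {cam, rail, side_panel}
4. stretcher@(0, 1) [+y clear] — {cam, rail, side_panel, stretcher}
5. top@(-3, 1) — no placed neighbour ⇒ disconnected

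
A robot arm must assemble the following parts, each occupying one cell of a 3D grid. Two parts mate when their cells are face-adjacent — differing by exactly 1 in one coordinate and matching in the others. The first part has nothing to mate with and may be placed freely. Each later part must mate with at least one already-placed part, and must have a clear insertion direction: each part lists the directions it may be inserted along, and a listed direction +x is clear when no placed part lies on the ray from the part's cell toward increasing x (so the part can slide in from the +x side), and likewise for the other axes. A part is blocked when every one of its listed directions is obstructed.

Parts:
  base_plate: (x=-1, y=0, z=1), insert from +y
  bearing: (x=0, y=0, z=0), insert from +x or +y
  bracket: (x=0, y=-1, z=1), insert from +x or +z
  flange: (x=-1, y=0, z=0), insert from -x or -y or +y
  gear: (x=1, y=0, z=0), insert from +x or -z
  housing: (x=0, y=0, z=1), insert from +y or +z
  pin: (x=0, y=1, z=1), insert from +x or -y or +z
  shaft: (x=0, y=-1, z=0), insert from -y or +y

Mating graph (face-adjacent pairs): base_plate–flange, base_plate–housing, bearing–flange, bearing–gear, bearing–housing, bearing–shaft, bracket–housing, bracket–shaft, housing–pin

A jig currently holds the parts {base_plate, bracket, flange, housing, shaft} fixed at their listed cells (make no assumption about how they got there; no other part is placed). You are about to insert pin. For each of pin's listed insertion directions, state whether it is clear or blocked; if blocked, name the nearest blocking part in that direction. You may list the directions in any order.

+x: ray from pin(0, 1, 1) has no placed part ⇒ clear
-y: nearest on ray is housing@(0, 0, 1) ⇒ blocked
+z: ray from pin(0, 1, 1) has no placed part ⇒ clear

+x: clear; +z: clear; -y: blocked by housing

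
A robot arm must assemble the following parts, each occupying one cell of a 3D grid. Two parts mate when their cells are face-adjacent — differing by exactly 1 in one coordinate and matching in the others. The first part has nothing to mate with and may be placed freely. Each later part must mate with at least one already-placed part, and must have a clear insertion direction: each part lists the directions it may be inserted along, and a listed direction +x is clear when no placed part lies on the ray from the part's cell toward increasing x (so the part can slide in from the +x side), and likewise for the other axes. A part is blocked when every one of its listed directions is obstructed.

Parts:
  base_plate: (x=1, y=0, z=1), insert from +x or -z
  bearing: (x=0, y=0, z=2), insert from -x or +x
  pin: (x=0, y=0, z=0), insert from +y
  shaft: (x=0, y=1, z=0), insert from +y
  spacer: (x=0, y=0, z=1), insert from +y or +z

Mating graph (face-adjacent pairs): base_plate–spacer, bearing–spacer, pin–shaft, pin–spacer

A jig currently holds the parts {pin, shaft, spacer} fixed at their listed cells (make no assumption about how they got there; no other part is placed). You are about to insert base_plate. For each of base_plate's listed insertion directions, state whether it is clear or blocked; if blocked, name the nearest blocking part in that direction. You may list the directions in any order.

+x: ray from base_plate(1, 0, 1) has no placed part ⇒ clear
-z: ray from base_plate(1, 0, 1) has no placed part ⇒ clear

+x: clear; -z: clear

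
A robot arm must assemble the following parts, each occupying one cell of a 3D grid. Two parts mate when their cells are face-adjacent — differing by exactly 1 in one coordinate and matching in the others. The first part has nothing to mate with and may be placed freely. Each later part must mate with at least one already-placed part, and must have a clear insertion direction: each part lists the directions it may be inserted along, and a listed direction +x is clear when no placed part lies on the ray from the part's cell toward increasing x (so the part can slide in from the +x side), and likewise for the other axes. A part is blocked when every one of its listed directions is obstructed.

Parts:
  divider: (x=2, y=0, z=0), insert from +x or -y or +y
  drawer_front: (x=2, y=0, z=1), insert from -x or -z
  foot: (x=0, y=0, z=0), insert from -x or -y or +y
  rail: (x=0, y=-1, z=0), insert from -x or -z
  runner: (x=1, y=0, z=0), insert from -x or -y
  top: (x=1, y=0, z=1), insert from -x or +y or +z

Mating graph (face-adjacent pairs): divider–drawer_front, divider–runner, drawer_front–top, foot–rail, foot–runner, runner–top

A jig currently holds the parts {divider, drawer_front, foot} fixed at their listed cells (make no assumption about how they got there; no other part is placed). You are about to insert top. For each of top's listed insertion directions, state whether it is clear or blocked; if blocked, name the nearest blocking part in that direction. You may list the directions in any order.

+y: clear; +z: clear; -x: clear

-x: ray from top(1, 0, 1) has no placed part ⇒ clear
+y: ray from top(1, 0, 1) has no placed part ⇒ clear
+z: ray from top(1, 0, 1) has no placed part ⇒ clear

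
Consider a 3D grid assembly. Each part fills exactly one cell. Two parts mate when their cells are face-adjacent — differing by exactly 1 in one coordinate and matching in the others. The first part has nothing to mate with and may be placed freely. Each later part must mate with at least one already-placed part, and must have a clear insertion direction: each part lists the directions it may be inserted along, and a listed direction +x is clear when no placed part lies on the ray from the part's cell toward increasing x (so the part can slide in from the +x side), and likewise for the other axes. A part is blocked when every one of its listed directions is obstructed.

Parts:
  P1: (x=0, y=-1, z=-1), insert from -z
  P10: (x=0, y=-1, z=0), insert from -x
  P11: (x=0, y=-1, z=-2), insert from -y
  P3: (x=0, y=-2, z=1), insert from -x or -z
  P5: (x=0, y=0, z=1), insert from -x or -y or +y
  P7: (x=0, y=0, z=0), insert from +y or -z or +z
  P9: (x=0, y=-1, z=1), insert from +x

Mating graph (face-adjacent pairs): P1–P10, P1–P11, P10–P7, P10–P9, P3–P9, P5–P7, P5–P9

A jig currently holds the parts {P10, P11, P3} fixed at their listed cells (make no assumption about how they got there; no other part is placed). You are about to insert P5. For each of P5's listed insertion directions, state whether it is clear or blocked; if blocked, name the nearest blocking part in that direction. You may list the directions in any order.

-x: ray from P5(0, 0, 1) has no placed part ⇒ clear
-y: nearest on ray is P3@(0, -2, 1) ⇒ blocked
+y: ray from P5(0, 0, 1) has no placed part ⇒ clear

+y: clear; -x: clear; -y: blocked by P3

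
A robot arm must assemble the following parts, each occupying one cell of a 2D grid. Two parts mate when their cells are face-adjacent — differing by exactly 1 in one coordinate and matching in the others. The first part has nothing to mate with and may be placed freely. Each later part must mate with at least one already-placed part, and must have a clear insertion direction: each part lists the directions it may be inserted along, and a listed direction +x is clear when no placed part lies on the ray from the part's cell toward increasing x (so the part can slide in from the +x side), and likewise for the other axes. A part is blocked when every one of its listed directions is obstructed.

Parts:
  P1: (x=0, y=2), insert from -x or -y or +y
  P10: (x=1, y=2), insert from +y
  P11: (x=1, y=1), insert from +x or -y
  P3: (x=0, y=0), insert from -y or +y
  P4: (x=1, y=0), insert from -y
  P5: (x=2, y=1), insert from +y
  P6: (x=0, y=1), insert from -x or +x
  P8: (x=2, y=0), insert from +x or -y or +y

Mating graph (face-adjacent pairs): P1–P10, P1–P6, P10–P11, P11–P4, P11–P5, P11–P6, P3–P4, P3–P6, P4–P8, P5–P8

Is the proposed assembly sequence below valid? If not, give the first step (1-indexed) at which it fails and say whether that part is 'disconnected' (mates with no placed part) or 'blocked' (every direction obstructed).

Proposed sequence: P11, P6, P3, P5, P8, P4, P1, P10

Valid

1. P11@(1, 1) [+x clear] — {P11}
2. P6@(0, 1) [-x clear] — {P11, P6}
3. P3@(0, 0) [-y clear] — {P11, P3, P6}
4. P5@(2, 1) [+y clear] — {P11, P3, P5, P6}
5. P8@(2, 0) [+x clear] — {P11, P3, P5, P6, P8}
6. P4@(1, 0) [-y clear] — {P11, P3, P4, P5, P6, P8}
7. P1@(0, 2) [-x clear] — {P1, P11, P3, P4, P5, P6, P8}
8. P10@(1, 2) [+y clear] — {P1, P10, P11, P3, P4, P5, P6, P8}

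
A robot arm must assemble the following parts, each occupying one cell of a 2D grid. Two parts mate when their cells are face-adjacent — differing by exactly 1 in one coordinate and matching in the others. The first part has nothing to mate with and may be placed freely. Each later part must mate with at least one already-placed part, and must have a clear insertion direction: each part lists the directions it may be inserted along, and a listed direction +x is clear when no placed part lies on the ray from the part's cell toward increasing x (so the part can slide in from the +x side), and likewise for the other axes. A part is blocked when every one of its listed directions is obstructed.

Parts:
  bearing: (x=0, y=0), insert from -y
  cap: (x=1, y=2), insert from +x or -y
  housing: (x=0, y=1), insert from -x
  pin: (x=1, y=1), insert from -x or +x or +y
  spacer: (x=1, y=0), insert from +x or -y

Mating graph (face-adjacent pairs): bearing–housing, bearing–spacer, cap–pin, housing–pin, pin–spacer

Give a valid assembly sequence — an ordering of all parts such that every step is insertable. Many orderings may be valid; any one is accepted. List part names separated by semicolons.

bearing; housing; pin; spacer; cap

1. bearing@(0, 0) [-y clear] — {bearing}
2. housing@(0, 1) [-x clear] — {bearing, housing}
3. pin@(1, 1) [+x clear] — {bearing, housing, pin}
4. spacer@(1, 0) [+x clear] — {bearing, housing, pin, spacer}
5. cap@(1, 2) [+x clear] — {bearing, cap, housing, pin, spacer}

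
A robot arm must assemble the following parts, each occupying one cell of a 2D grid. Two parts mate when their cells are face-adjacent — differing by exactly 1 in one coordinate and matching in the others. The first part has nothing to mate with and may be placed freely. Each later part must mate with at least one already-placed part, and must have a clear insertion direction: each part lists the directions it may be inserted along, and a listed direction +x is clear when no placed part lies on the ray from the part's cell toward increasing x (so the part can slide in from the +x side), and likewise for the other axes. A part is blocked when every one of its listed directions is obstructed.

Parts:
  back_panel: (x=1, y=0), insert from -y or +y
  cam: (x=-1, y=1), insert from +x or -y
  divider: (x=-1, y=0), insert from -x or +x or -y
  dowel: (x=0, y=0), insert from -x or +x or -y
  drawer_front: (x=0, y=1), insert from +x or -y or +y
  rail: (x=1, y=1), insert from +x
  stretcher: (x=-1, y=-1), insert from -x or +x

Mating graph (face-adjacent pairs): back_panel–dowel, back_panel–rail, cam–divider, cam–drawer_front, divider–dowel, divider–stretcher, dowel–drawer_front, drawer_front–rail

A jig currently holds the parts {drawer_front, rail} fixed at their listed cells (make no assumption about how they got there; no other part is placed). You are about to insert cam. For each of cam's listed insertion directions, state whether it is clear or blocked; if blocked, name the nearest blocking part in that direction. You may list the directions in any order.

+x: nearest on ray is drawer_front@(0, 1) ⇒ blocked
-y: ray from cam(-1, 1) has no placed part ⇒ clear

+x: blocked by drawer_front; -y: clear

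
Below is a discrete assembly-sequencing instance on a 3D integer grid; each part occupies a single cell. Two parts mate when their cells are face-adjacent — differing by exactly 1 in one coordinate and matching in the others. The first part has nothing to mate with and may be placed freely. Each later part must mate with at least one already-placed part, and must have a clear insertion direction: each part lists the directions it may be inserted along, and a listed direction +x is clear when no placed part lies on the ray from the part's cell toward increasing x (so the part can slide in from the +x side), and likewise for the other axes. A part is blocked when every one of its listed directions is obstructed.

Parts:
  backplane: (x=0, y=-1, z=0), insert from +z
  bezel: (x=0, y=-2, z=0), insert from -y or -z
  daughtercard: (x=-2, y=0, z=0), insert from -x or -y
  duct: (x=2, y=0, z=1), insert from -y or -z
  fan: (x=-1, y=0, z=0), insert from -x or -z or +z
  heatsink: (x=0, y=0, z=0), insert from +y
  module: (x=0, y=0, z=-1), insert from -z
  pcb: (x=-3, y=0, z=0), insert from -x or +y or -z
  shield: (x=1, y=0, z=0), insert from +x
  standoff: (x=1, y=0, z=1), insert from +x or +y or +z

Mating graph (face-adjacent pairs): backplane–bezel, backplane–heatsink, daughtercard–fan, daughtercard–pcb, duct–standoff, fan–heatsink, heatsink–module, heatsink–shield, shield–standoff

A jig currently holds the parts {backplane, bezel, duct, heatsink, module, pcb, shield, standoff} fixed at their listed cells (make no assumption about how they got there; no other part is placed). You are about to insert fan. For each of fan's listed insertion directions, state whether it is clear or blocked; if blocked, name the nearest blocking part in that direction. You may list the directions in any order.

-x: nearest on ray is pcb@(-3, 0, 0) ⇒ blocked
-z: ray from fan(-1, 0, 0) has no placed part ⇒ clear
+z: ray from fan(-1, 0, 0) has no placed part ⇒ clear

+z: clear; -x: blocked by pcb; -z: clear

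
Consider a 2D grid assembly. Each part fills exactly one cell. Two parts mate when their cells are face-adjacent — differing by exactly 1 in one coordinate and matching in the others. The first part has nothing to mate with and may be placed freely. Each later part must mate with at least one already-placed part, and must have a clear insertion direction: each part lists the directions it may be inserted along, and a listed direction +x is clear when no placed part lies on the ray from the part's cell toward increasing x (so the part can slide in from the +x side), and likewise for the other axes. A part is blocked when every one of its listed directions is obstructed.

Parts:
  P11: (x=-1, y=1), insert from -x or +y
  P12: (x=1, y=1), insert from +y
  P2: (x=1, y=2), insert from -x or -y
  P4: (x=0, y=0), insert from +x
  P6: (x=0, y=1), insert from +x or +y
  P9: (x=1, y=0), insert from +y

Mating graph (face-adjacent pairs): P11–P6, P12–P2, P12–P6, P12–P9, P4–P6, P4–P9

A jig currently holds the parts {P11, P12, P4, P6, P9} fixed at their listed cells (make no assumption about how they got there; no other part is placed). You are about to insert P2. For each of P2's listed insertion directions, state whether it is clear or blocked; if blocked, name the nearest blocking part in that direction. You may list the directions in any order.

-x: clear; -y: blocked by P12

-x: ray from P2(1, 2) has no placed part ⇒ clear
-y: nearest on ray is P12@(1, 1) ⇒ blocked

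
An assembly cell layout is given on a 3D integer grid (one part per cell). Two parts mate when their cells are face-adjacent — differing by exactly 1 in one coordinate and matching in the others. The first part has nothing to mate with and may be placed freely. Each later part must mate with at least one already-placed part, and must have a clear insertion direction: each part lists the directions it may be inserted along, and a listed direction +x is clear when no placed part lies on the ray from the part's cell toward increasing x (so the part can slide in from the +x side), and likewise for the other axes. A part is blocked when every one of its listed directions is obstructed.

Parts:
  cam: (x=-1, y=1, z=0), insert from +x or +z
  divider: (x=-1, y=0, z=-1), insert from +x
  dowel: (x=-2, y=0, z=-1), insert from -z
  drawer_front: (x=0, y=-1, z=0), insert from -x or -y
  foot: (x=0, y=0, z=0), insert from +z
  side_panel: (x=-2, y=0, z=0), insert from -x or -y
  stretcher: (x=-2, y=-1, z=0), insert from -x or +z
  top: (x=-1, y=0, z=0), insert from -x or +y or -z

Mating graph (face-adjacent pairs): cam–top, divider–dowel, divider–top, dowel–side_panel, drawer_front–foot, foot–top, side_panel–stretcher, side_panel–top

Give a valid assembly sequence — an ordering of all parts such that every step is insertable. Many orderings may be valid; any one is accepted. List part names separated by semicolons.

divider; dowel; side_panel; stretcher; top; cam; foot; drawer_front

1. divider@(-1, 0, -1) [+x clear] — {divider}
2. dowel@(-2, 0, -1) [-z clear] — {divider, dowel}
3. side_panel@(-2, 0, 0) [-x clear] — {divider, dowel, side_panel}
4. stretcher@(-2, -1, 0) [-x clear] — {divider, dowel, side_panel, stretcher}
5. top@(-1, 0, 0) [+y clear] — {divider, dowel, side_panel, stretcher, top}
6. cam@(-1, 1, 0) [+x clear] — {cam, divider, dowel, side_panel, stretcher, top}
7. foot@(0, 0, 0) [+z clear] — {cam, divider, dowel, foot, side_panel, stretcher, top}
8. drawer_front@(0, -1, 0) [-y clear] — {cam, divider, dowel, drawer_front, foot, side_panel, stretcher, top}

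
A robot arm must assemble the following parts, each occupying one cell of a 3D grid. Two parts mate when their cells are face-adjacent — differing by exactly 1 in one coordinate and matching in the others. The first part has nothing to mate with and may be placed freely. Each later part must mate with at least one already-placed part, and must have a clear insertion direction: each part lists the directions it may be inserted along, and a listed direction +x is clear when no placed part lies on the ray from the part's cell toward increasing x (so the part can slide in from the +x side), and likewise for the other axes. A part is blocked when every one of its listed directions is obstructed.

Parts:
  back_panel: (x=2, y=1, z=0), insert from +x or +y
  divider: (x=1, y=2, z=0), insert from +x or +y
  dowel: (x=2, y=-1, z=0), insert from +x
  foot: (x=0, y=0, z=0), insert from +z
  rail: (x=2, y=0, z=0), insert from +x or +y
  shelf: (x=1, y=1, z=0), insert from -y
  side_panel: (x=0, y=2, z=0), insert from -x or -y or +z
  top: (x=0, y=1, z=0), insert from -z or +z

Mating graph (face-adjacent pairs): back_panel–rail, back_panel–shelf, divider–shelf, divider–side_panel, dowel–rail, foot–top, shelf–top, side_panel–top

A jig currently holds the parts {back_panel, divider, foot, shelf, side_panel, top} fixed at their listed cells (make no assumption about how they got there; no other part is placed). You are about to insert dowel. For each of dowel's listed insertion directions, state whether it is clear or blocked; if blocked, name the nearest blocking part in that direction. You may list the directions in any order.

+x: clear

+x: ray from dowel(2, -1, 0) has no placed part ⇒ clear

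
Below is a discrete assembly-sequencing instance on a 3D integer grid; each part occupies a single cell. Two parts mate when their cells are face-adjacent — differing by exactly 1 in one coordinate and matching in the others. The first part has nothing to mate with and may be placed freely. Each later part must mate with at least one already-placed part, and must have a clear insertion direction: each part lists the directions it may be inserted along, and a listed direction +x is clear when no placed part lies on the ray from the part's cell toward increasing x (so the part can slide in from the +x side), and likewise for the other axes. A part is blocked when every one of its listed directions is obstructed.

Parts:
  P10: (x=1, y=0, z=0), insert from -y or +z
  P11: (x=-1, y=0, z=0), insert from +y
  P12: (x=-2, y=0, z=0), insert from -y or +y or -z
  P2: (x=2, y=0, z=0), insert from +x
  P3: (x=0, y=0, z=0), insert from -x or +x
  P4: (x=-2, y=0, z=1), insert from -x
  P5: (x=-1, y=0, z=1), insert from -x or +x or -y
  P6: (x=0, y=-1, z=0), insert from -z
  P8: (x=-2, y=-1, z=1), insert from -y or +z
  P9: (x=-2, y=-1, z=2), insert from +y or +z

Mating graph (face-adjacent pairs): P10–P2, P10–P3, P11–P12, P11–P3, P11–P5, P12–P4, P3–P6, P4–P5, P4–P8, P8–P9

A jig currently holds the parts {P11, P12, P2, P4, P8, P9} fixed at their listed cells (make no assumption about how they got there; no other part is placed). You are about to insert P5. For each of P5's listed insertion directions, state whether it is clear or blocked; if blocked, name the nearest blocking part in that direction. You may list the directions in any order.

+x: clear; -x: blocked by P4; -y: clear

-x: nearest on ray is P4@(-2, 0, 1) ⇒ blocked
+x: ray from P5(-1, 0, 1) has no placed part ⇒ clear
-y: ray from P5(-1, 0, 1) has no placed part ⇒ clear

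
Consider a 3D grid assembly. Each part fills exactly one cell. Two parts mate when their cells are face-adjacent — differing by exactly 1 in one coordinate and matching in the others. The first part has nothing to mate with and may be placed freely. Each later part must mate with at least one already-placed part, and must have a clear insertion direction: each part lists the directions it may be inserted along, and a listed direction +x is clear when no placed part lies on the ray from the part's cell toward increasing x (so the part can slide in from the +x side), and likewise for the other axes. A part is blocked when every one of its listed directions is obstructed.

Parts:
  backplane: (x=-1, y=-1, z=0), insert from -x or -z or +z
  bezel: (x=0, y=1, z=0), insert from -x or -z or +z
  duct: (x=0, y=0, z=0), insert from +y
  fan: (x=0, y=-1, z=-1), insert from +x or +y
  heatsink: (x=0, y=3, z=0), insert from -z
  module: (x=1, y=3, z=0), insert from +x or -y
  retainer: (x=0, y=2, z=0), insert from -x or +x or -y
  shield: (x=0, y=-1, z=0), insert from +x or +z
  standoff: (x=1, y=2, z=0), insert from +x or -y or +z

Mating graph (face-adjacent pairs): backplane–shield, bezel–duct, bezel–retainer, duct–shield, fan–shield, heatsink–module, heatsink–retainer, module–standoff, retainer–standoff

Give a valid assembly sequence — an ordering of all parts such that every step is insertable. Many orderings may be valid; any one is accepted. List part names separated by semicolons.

duct; shield; backplane; fan; bezel; retainer; heatsink; module; standoff

1. duct@(0, 0, 0) [+y clear] — {duct}
2. shield@(0, -1, 0) [+x clear] — {duct, shield}
3. backplane@(-1, -1, 0) [-x clear] — {backplane, duct, shield}
4. fan@(0, -1, -1) [+x clear] — {backplane, duct, fan, shield}
5. bezel@(0, 1, 0) [-x clear] — {backplane, bezel, duct, fan, shield}
6. retainer@(0, 2, 0) [-x clear] — {backplane, bezel, duct, fan, retainer, shield}
7. heatsink@(0, 3, 0) [-z clear] — {backplane, bezel, duct, fan, heatsink, retainer, shield}
8. module@(1, 3, 0) [+x clear] — {backplane, bezel, duct, fan, heatsink, module, retainer, shield}
9. standoff@(1, 2, 0) [+x clear] — {backplane, bezel, duct, fan, heatsink, module, retainer, shield, standoff}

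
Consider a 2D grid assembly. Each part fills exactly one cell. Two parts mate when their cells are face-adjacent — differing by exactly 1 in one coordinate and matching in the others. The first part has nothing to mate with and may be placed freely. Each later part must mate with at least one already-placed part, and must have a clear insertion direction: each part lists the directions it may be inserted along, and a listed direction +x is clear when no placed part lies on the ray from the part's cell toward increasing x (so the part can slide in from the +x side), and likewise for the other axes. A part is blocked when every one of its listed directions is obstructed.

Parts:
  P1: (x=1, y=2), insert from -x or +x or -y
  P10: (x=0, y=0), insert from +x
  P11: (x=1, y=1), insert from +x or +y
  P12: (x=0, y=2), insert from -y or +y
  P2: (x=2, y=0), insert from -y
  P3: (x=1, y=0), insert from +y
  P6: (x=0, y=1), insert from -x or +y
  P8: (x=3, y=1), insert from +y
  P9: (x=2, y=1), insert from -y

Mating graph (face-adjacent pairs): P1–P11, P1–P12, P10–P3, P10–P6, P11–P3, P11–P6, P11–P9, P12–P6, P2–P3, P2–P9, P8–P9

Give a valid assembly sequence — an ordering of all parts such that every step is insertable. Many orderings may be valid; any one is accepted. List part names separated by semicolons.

1. P6@(0, 1) [-x clear] — {P6}
2. P10@(0, 0) [+x clear] — {P10, P6}
3. P3@(1, 0) [+y clear] — {P10, P3, P6}
4. P11@(1, 1) [+x clear] — {P10, P11, P3, P6}
5. P1@(1, 2) [-x clear] — {P1, P10, P11, P3, P6}
6. P12@(0, 2) [+y clear] — {P1, P10, P11, P12, P3, P6}
7. P9@(2, 1) [-y clear] — {P1, P10, P11, P12, P3, P6, P9}
8. P8@(3, 1) [+y clear] — {P1, P10, P11, P12, P3, P6, P8, P9}
9. P2@(2, 0) [-y clear] — {P1, P10, P11, P12, P2, P3, P6, P8, P9}

P6; P10; P3; P11; P1; P12; P9; P8; P2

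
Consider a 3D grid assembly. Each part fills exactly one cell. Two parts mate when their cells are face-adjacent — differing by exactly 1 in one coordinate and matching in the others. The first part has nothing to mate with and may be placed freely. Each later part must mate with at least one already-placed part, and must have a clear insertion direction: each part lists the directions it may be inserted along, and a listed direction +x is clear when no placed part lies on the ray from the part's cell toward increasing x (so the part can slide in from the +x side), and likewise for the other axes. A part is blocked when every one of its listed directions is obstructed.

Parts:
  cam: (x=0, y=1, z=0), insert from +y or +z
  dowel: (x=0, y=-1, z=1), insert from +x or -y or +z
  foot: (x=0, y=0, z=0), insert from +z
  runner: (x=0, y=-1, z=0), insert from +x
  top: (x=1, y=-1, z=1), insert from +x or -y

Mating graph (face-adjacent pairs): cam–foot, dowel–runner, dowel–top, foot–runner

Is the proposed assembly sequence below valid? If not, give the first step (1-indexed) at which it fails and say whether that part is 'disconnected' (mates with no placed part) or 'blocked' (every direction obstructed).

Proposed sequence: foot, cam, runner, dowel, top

1. foot@(0, 0, 0) [+z clear] — {foot}
2. cam@(0, 1, 0) [+y clear] — {cam, foot}
3. runner@(0, -1, 0) [+x clear] — {cam, foot, runner}
4. dowel@(0, -1, 1) [+x clear] — {cam, dowel, foot, runner}
5. top@(1, -1, 1) [+x clear] — {cam, dowel, foot, runner, top}

Valid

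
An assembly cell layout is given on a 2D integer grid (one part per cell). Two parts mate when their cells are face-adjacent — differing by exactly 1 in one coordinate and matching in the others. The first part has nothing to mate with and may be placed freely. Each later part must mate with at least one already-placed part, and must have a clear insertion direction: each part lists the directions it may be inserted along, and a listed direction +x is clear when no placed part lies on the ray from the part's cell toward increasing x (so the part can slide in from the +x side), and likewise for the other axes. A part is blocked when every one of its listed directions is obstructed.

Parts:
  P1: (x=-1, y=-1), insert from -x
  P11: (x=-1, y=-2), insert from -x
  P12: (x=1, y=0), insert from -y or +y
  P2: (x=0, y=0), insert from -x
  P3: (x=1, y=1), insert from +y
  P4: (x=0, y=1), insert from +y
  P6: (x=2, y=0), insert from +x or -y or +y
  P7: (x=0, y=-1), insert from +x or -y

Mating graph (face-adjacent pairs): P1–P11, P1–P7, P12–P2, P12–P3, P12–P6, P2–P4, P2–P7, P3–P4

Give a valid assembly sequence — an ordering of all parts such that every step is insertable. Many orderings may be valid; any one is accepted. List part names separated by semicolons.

1. P3@(1, 1) [+y clear] — {P3}
2. P12@(1, 0) [-y clear] — {P12, P3}
3. P2@(0, 0) [-x clear] — {P12, P2, P3}
4. P7@(0, -1) [+x clear] — {P12, P2, P3, P7}
5. P1@(-1, -1) [-x clear] — {P1, P12, P2, P3, P7}
6. P11@(-1, -2) [-x clear] — {P1, P11, P12, P2, P3, P7}
7. P6@(2, 0) [+x clear] — {P1, P11, P12, P2, P3, P6, P7}
8. P4@(0, 1) [+y clear] — {P1, P11, P12, P2, P3, P4, P6, P7}

P3; P12; P2; P7; P1; P11; P6; P4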